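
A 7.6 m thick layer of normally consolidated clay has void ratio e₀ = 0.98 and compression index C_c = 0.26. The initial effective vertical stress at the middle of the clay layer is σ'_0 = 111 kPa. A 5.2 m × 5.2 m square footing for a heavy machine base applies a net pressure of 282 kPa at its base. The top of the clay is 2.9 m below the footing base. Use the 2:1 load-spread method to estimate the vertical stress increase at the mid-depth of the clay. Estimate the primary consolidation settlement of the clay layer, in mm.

S_c ≈ 171 mm

Mid-depth of clay below the footing base: z = 2.9 + 7.6/2 = 6.7 m.
Stress increase at mid-clay by the 2:1 spreading method:
Δσ = qBL/((B+z)(L+z)) = 282×5.2×5.2/((5.2+6.7)(5.2+6.7)) = 53.847 kPa
Final effective stress: σ'_f = σ'_0 + Δσ = 111 + 53.847 = 164.85 kPa.
Normally consolidated clay, so the full stress increment lies on the virgin compression line:
S_c = C_c·H/(1+e₀)·log₁₀(σ'_f/σ'_0) = 0.26×7.6/(1+0.98)×log₁₀(164.85/111)
    = 0.99798 × 0.17177 = 0.1714 m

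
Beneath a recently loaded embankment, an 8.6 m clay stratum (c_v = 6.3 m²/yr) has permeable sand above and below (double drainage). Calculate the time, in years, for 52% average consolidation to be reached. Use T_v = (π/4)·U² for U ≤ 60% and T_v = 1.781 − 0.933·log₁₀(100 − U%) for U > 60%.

Drainage path length: H_d = H/2 = 4.3 m (double drainage).
U ≤ 60%: T_v = (π/4)·U² = (π/4)×0.52² = 0.21237.
t = T_v·H_d²/c_v = 0.21237×4.3²/6.3 = 0.6233 years.

t ≈ 0.623 years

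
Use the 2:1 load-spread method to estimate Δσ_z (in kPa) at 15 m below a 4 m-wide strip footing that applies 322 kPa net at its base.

Δσ_z ≈ 67.8 kPa

By the 2:1 method the load spreads at 1 horizontal : 2 vertical, so at depth z the loaded area has grown by z in each plan dimension:
Δσ = qB/(B+z) = 322×4/(4+15) = 67.789 kPa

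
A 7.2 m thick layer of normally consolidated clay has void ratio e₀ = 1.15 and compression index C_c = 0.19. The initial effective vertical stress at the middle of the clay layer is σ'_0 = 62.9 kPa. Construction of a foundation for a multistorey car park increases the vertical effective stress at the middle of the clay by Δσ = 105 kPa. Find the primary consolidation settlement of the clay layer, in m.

Final effective stress: σ'_f = σ'_0 + Δσ = 62.9 + 105 = 167.9 kPa.
Normally consolidated clay, so the full stress increment lies on the virgin compression line:
S_c = C_c·H/(1+e₀)·log₁₀(σ'_f/σ'_0) = 0.19×7.2/(1+1.15)×log₁₀(167.9/62.9)
    = 0.63628 × 0.4264 = 0.2713 m

S_c ≈ 0.271 m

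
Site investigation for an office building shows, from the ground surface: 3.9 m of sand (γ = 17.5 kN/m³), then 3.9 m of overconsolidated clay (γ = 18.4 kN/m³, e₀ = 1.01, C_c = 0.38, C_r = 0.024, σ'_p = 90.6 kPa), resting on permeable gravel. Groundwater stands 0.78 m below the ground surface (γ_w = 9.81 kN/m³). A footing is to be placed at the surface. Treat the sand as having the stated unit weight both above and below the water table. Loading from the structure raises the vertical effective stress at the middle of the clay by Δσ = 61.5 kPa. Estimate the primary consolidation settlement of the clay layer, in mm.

Mid-depth of clay below the ground surface: z = 3.9 + 3.9/2 = 5.85 m.
Total vertical stress at mid-clay: σ_v = 17.5×3.9 + 18.4×1.95 = 104.13 kPa.
Pore pressure: u = 9.81×(5.85 − 0.78) = 49.737 kPa.
Initial effective stress: σ'_0 = σ_v − u = 104.13 − 49.737 = 54.393 kPa.
Final effective stress: σ'_f = 54.393 + 61.5 = 115.89 kPa.
σ'_f = 115.89 > σ'_p = 90.6 kPa, so the stress path crosses the preconsolidation pressure — recompression up to σ'_p, then virgin compression beyond:
S_c = H/(1+e₀)·[C_r·log₁₀(σ'_p/σ'_0) + C_c·log₁₀(σ'_f/σ'_p)]
    = 3.9/2.01 × [0.024×log₁₀(90.6/54.393) + 0.38×log₁₀(115.89/90.6)]
    = 1.9403 × [0.005318 + 0.040629] = 0.08915 m

S_c ≈ 89.2 mm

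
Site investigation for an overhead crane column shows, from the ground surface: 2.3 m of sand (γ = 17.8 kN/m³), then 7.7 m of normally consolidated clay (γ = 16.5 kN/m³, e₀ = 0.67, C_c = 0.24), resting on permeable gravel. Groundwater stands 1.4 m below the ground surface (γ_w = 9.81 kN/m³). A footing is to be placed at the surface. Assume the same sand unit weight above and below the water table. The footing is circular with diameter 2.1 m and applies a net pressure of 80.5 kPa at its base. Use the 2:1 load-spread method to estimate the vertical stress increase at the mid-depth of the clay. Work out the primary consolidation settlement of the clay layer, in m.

Mid-depth of clay below the ground surface: z = 2.3 + 7.7/2 = 6.15 m.
Total vertical stress at mid-clay: σ_v = 17.8×2.3 + 16.5×3.85 = 104.47 kPa.
Pore pressure: u = 9.81×(6.15 − 1.4) = 46.598 kPa.
Initial effective stress: σ'_0 = σ_v − u = 104.47 − 46.598 = 57.872 kPa.
Stress increase at mid-clay by the 2:1 spreading method:
Δσ ≈ qD²/(D+z)² = 80.5×2.1²/(2.1+6.15)² = 5.2159 kPa
Final effective stress: σ'_f = σ'_0 + Δσ = 57.872 + 5.2159 = 63.088 kPa.
Normally consolidated clay, so the full stress increment lies on the virgin compression line:
S_c = C_c·H/(1+e₀)·log₁₀(σ'_f/σ'_0) = 0.24×7.7/(1+0.67)×log₁₀(63.088/57.872)
    = 1.1066 × 0.037478 = 0.04147 m

S_c ≈ 0.0415 m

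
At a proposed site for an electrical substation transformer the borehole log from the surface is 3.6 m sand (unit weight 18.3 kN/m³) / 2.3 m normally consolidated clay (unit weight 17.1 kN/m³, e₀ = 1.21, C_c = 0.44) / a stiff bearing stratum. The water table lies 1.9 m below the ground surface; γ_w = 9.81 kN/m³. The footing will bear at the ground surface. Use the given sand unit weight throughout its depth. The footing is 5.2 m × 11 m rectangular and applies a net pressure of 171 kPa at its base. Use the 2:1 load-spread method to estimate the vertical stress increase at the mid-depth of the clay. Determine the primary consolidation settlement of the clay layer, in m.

Mid-depth of clay below the ground surface: z = 3.6 + 2.3/2 = 4.75 m.
Total vertical stress at mid-clay: σ_v = 18.3×3.6 + 17.1×1.15 = 85.545 kPa.
Pore pressure: u = 9.81×(4.75 − 1.9) = 27.959 kPa.
Initial effective stress: σ'_0 = σ_v − u = 85.545 − 27.959 = 57.586 kPa.
Stress increase at mid-clay by the 2:1 spreading method:
Δσ = qBL/((B+z)(L+z)) = 171×5.2×11/((5.2+4.75)(11+4.75)) = 62.415 kPa
Final effective stress: σ'_f = σ'_0 + Δσ = 57.586 + 62.415 = 120 kPa.
Normally consolidated clay, so the full stress increment lies on the virgin compression line:
S_c = C_c·H/(1+e₀)·log₁₀(σ'_f/σ'_0) = 0.44×2.3/(1+1.21)×log₁₀(120/57.586)
    = 0.45792 × 0.31886 = 0.146 m

S_c ≈ 0.146 m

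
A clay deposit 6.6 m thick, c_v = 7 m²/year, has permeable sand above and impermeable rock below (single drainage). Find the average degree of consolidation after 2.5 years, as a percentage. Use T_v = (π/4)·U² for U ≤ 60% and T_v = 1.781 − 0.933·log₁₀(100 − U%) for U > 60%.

Drainage path length: H_d = H = 6.6 m (single drainage).
T_v = c_v·t/H_d² = 7×2.5/6.6² = 0.40174.
T_v = 0.40174 corresponds to the U > 60% branch:
U = 1 − 10^((1.781 − T_v)/0.933)/100 = 0.6992

U ≈ 69.9 %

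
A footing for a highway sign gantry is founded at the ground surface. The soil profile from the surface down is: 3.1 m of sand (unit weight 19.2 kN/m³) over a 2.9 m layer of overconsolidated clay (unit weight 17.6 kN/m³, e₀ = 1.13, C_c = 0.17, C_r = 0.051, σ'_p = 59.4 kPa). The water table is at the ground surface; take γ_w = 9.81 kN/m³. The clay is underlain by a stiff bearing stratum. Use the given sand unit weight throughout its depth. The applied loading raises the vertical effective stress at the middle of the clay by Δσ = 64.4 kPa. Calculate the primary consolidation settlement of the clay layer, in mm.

S_c ≈ 68.7 mm

Mid-depth of clay below the ground surface: z = 3.1 + 2.9/2 = 4.55 m.
Total vertical stress at mid-clay: σ_v = 19.2×3.1 + 17.6×1.45 = 85.04 kPa.
Pore pressure: u = 9.81×(4.55 − 0) = 44.636 kPa.
Initial effective stress: σ'_0 = σ_v − u = 85.04 − 44.636 = 40.404 kPa.
Final effective stress: σ'_f = 40.404 + 64.4 = 104.8 kPa.
σ'_f = 104.8 > σ'_p = 59.4 kPa, so the stress path crosses the preconsolidation pressure — recompression up to σ'_p, then virgin compression beyond:
S_c = H/(1+e₀)·[C_r·log₁₀(σ'_p/σ'_0) + C_c·log₁₀(σ'_f/σ'_p)]
    = 2.9/2.13 × [0.051×log₁₀(59.4/40.404) + 0.17×log₁₀(104.8/59.4)]
    = 1.3615 × [0.0085355 + 0.041918] = 0.06869 m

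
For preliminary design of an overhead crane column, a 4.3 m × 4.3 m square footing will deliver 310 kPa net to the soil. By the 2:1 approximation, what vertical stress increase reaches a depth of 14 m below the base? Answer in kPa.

Δσ_z ≈ 17.1 kPa

By the 2:1 method the load spreads at 1 horizontal : 2 vertical, so at depth z the loaded area has grown by z in each plan dimension:
Δσ = qBL/((B+z)(L+z)) = 310×4.3×4.3/((4.3+14)(4.3+14)) = 17.116 kPa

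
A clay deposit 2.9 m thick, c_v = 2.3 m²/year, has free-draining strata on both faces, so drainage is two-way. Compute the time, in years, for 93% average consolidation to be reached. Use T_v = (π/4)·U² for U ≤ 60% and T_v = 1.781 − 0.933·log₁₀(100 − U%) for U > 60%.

t ≈ 0.907 years

Drainage path length: H_d = H/2 = 1.45 m (double drainage).
U > 60%: T_v = 1.781 − 0.933·log₁₀(100 − 93) = 0.99252.
t = T_v·H_d²/c_v = 0.99252×1.45²/2.3 = 0.9073 years.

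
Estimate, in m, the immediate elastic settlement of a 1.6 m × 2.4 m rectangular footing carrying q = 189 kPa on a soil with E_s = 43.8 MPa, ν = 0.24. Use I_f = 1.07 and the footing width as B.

S_e ≈ 0.00696 m

Immediate (elastic) settlement: S_e = q·B·(1−ν²)/E_s · I_f.
E_s = 43.8 MPa = 43800 kPa.
S_e = 189 × 1.6 × (1 − 0.24²) / 43800 × 1.07
    = 189 × 1.6 × 0.9424 / 43800 × 1.07
    = 0.006962 m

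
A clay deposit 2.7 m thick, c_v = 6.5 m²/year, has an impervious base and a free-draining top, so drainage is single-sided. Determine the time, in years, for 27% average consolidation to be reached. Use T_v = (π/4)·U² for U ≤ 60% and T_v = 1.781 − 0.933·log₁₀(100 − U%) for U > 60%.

Drainage path length: H_d = H = 2.7 m (single drainage).
U ≤ 60%: T_v = (π/4)·U² = (π/4)×0.27² = 0.057256.
t = T_v·H_d²/c_v = 0.057256×2.7²/6.5 = 0.06421 years.

t ≈ 0.0642 years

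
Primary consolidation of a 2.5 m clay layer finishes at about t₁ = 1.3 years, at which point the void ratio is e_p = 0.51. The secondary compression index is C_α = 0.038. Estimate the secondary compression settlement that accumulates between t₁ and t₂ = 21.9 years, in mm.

Secondary compression: S_s = C_α·H/(1+e_p)·log₁₀(t₂/t₁)
S_s = 0.038×2.5/(1+0.51)×log₁₀(21.9/1.3)
    = 0.06291 × 1.227 = 0.07716 m

S_s ≈ 77.2 mm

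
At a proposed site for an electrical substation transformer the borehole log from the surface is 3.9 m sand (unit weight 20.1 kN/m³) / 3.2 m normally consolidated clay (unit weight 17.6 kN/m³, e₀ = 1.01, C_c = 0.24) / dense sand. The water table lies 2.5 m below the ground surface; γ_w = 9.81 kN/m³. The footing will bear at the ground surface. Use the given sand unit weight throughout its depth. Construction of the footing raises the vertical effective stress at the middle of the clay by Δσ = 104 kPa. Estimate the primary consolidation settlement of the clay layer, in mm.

Mid-depth of clay below the ground surface: z = 3.9 + 3.2/2 = 5.5 m.
Total vertical stress at mid-clay: σ_v = 20.1×3.9 + 17.6×1.6 = 106.55 kPa.
Pore pressure: u = 9.81×(5.5 − 2.5) = 29.43 kPa.
Initial effective stress: σ'_0 = σ_v − u = 106.55 − 29.43 = 77.12 kPa.
Final effective stress: σ'_f = σ'_0 + Δσ = 77.12 + 104 = 181.12 kPa.
Normally consolidated clay, so the full stress increment lies on the virgin compression line:
S_c = C_c·H/(1+e₀)·log₁₀(σ'_f/σ'_0) = 0.24×3.2/(1+1.01)×log₁₀(181.12/77.12)
    = 0.38209 × 0.3708 = 0.1417 m

S_c ≈ 142 mm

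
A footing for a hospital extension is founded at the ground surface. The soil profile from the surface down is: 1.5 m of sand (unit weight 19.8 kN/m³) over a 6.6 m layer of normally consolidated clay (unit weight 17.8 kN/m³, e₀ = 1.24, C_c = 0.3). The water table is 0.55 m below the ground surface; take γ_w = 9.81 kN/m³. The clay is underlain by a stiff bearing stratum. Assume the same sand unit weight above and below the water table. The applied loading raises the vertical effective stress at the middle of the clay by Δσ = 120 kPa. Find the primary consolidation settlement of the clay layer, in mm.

S_c ≈ 488 mm

Mid-depth of clay below the ground surface: z = 1.5 + 6.6/2 = 4.8 m.
Total vertical stress at mid-clay: σ_v = 19.8×1.5 + 17.8×3.3 = 88.44 kPa.
Pore pressure: u = 9.81×(4.8 − 0.55) = 41.693 kPa.
Initial effective stress: σ'_0 = σ_v − u = 88.44 − 41.693 = 46.747 kPa.
Final effective stress: σ'_f = σ'_0 + Δσ = 46.747 + 120 = 166.75 kPa.
Normally consolidated clay, so the full stress increment lies on the virgin compression line:
S_c = C_c·H/(1+e₀)·log₁₀(σ'_f/σ'_0) = 0.3×6.6/(1+1.24)×log₁₀(166.75/46.747)
    = 0.88393 × 0.55231 = 0.4882 m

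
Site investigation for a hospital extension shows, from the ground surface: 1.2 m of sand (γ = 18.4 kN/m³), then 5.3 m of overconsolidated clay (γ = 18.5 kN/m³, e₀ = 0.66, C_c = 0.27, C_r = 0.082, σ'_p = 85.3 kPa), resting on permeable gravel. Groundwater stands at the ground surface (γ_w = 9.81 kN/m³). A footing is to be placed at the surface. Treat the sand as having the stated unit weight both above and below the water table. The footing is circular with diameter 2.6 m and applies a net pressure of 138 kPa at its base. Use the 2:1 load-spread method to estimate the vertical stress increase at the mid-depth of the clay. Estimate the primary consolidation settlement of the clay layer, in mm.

S_c ≈ 58.5 mm

Mid-depth of clay below the ground surface: z = 1.2 + 5.3/2 = 3.85 m.
Total vertical stress at mid-clay: σ_v = 18.4×1.2 + 18.5×2.65 = 71.105 kPa.
Pore pressure: u = 9.81×(3.85 − 0) = 37.769 kPa.
Initial effective stress: σ'_0 = σ_v − u = 71.105 − 37.769 = 33.336 kPa.
Stress increase at mid-clay by the 2:1 spreading method:
Δσ ≈ qD²/(D+z)² = 138×2.6²/(2.6+3.85)² = 22.424 kPa
Final effective stress: σ'_f = 33.336 + 22.424 = 55.76 kPa.
σ'_f = 55.76 ≤ σ'_p = 85.3 kPa, so the clay remains overconsolidated and only the recompression index applies:
S_c = C_r·H/(1+e₀)·log₁₀(σ'_f/σ'_0) = 0.082×5.3/1.66×log₁₀(55.76/33.336)
    = 0.26181 × 0.22341 = 0.05849 m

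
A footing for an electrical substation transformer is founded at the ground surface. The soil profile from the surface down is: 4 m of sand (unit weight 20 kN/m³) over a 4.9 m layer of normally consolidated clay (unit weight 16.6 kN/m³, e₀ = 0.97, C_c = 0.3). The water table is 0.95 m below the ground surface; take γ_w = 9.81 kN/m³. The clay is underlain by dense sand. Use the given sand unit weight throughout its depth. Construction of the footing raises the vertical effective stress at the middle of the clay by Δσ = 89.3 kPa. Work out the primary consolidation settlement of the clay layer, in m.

Mid-depth of clay below the ground surface: z = 4 + 4.9/2 = 6.45 m.
Total vertical stress at mid-clay: σ_v = 20×4 + 16.6×2.45 = 120.67 kPa.
Pore pressure: u = 9.81×(6.45 − 0.95) = 53.955 kPa.
Initial effective stress: σ'_0 = σ_v − u = 120.67 − 53.955 = 66.715 kPa.
Final effective stress: σ'_f = σ'_0 + Δσ = 66.715 + 89.3 = 156.01 kPa.
Normally consolidated clay, so the full stress increment lies on the virgin compression line:
S_c = C_c·H/(1+e₀)·log₁₀(σ'_f/σ'_0) = 0.3×4.9/(1+0.97)×log₁₀(156.01/66.715)
    = 0.74619 × 0.36893 = 0.2753 m

S_c ≈ 0.275 m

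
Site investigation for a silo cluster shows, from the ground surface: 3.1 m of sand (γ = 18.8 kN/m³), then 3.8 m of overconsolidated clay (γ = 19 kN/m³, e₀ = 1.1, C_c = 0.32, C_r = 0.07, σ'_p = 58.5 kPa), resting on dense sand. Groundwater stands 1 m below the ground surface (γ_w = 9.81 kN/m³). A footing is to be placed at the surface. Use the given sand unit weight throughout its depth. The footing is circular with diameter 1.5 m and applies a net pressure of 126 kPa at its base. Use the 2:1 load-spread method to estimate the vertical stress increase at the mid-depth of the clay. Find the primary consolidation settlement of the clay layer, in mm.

Mid-depth of clay below the ground surface: z = 3.1 + 3.8/2 = 5 m.
Total vertical stress at mid-clay: σ_v = 18.8×3.1 + 19×1.9 = 94.38 kPa.
Pore pressure: u = 9.81×(5 − 1) = 39.24 kPa.
Initial effective stress: σ'_0 = σ_v − u = 94.38 − 39.24 = 55.14 kPa.
Stress increase at mid-clay by the 2:1 spreading method:
Δσ ≈ qD²/(D+z)² = 126×1.5²/(1.5+5)² = 6.7101 kPa
Final effective stress: σ'_f = 55.14 + 6.7101 = 61.85 kPa.
σ'_f = 61.85 > σ'_p = 58.5 kPa, so the stress path crosses the preconsolidation pressure — recompression up to σ'_p, then virgin compression beyond:
S_c = H/(1+e₀)·[C_r·log₁₀(σ'_p/σ'_0) + C_c·log₁₀(σ'_f/σ'_p)]
    = 3.8/2.1 × [0.07×log₁₀(58.5/55.14) + 0.32×log₁₀(61.85/58.5)]
    = 1.8095 × [0.0017982 + 0.0077388] = 0.01726 m

S_c ≈ 17.3 mm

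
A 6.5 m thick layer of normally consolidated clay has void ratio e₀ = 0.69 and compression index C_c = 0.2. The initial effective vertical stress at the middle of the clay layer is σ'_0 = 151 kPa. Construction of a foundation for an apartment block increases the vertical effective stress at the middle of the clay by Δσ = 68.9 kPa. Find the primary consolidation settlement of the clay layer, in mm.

S_c ≈ 126 mm

Final effective stress: σ'_f = σ'_0 + Δσ = 151 + 68.9 = 219.9 kPa.
Normally consolidated clay, so the full stress increment lies on the virgin compression line:
S_c = C_c·H/(1+e₀)·log₁₀(σ'_f/σ'_0) = 0.2×6.5/(1+0.69)×log₁₀(219.9/151)
    = 0.76923 × 0.16325 = 0.1256 m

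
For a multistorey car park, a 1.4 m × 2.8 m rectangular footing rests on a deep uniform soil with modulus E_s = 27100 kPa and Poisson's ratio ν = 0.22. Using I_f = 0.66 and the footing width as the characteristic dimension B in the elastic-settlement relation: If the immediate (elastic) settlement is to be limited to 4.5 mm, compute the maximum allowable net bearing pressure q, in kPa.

q ≈ 139 kPa

S_e = q·B·(1−ν²)/E_s · I_f  ⇒  q = S_e·E_s / (B·(1−ν²)·I_f).
q = 0.0045 × 27100 / (1.4 × 0.9516 × 0.66) = 138.7 kPa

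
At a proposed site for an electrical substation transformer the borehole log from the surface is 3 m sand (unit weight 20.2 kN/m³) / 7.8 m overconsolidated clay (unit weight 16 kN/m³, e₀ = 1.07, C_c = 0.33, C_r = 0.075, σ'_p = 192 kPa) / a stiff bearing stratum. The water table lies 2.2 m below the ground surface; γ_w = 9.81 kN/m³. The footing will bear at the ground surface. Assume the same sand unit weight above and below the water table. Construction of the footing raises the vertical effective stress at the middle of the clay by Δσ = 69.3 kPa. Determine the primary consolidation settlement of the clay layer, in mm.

S_c ≈ 78.9 mm

Mid-depth of clay below the ground surface: z = 3 + 7.8/2 = 6.9 m.
Total vertical stress at mid-clay: σ_v = 20.2×3 + 16×3.9 = 123 kPa.
Pore pressure: u = 9.81×(6.9 − 2.2) = 46.107 kPa.
Initial effective stress: σ'_0 = σ_v − u = 123 − 46.107 = 76.893 kPa.
Final effective stress: σ'_f = 76.893 + 69.3 = 146.19 kPa.
σ'_f = 146.19 ≤ σ'_p = 192 kPa, so the clay remains overconsolidated and only the recompression index applies:
S_c = C_r·H/(1+e₀)·log₁₀(σ'_f/σ'_0) = 0.075×7.8/2.07×log₁₀(146.19/76.893)
    = 0.28261 × 0.27903 = 0.07886 m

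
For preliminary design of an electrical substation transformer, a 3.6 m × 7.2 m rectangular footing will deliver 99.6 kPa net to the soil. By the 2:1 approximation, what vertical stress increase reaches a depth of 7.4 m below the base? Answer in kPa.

Δσ_z ≈ 16.1 kPa

By the 2:1 method the load spreads at 1 horizontal : 2 vertical, so at depth z the loaded area has grown by z in each plan dimension:
Δσ = qBL/((B+z)(L+z)) = 99.6×3.6×7.2/((3.6+7.4)(7.2+7.4)) = 16.075 kPa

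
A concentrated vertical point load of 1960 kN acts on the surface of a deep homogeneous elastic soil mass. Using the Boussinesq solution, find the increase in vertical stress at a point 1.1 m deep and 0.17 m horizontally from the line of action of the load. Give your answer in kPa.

Δσ_z ≈ 729 kPa

Boussinesq vertical stress below a point load on an elastic half-space:
Δσ_z = 3P/(2πz²) · [1 + (r/z)²]^(−5/2)
r/z = 0.17/1.1 = 0.15455; [1+(r/z)²]^(−5/2) = 0.9427.
Δσ_z = 3×1960/(2π×1.1²) × 0.9427 = 773.41 × 0.9427 = 729.1 kPa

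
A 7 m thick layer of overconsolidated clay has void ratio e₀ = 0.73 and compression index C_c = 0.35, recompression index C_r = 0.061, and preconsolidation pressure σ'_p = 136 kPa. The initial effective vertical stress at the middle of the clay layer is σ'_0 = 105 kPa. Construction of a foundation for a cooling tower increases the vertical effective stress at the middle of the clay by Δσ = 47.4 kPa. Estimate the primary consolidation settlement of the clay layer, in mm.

Final effective stress: σ'_f = 105 + 47.4 = 152.4 kPa.
σ'_f = 152.4 > σ'_p = 136 kPa, so the stress path crosses the preconsolidation pressure — recompression up to σ'_p, then virgin compression beyond:
S_c = H/(1+e₀)·[C_r·log₁₀(σ'_p/σ'_0) + C_c·log₁₀(σ'_f/σ'_p)]
    = 7/1.73 × [0.061×log₁₀(136/105) + 0.35×log₁₀(152.4/136)]
    = 4.0462 × [0.0068533 + 0.017306] = 0.09775 m

S_c ≈ 97.8 mm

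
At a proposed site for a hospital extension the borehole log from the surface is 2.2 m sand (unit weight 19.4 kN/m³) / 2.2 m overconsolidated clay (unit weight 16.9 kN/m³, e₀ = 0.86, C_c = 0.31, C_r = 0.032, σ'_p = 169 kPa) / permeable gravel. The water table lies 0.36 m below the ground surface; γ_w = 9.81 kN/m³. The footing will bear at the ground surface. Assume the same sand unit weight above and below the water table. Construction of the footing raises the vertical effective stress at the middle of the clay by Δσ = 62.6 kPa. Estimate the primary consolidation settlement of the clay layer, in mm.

S_c ≈ 17.7 mm

Mid-depth of clay below the ground surface: z = 2.2 + 2.2/2 = 3.3 m.
Total vertical stress at mid-clay: σ_v = 19.4×2.2 + 16.9×1.1 = 61.27 kPa.
Pore pressure: u = 9.81×(3.3 − 0.36) = 28.841 kPa.
Initial effective stress: σ'_0 = σ_v − u = 61.27 − 28.841 = 32.429 kPa.
Final effective stress: σ'_f = 32.429 + 62.6 = 95.029 kPa.
σ'_f = 95.029 ≤ σ'_p = 169 kPa, so the clay remains overconsolidated and only the recompression index applies:
S_c = C_r·H/(1+e₀)·log₁₀(σ'_f/σ'_0) = 0.032×2.2/1.86×log₁₀(95.029/32.429)
    = 0.03785 × 0.46692 = 0.01767 m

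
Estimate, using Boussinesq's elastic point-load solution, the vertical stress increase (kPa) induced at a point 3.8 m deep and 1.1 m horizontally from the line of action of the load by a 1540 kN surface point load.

Boussinesq vertical stress below a point load on an elastic half-space:
Δσ_z = 3P/(2πz²) · [1 + (r/z)²]^(−5/2)
r/z = 1.1/3.8 = 0.28947; [1+(r/z)²]^(−5/2) = 0.81777.
Δσ_z = 3×1540/(2π×3.8²) × 0.81777 = 50.921 × 0.81777 = 41.64 kPa

Δσ_z ≈ 41.6 kPa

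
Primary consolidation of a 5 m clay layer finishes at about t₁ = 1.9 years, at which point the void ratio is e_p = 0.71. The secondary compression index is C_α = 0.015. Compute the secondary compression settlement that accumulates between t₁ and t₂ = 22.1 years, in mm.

S_s ≈ 46.7 mm

Secondary compression: S_s = C_α·H/(1+e_p)·log₁₀(t₂/t₁)
S_s = 0.015×5/(1+0.71)×log₁₀(22.1/1.9)
    = 0.04386 × 1.066 = 0.04674 m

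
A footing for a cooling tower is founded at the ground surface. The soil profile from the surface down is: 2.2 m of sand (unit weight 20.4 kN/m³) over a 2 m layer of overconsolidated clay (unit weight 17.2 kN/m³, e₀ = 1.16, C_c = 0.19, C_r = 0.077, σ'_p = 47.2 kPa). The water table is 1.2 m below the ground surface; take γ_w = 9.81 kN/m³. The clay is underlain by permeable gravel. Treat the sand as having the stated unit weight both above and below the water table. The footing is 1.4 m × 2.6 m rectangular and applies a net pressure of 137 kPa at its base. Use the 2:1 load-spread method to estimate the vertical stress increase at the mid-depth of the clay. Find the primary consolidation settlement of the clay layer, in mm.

Mid-depth of clay below the ground surface: z = 2.2 + 2/2 = 3.2 m.
Total vertical stress at mid-clay: σ_v = 20.4×2.2 + 17.2×1 = 62.08 kPa.
Pore pressure: u = 9.81×(3.2 − 1.2) = 19.62 kPa.
Initial effective stress: σ'_0 = σ_v − u = 62.08 − 19.62 = 42.46 kPa.
Stress increase at mid-clay by the 2:1 spreading method:
Δσ = qBL/((B+z)(L+z)) = 137×1.4×2.6/((1.4+3.2)(2.6+3.2)) = 18.691 kPa
Final effective stress: σ'_f = 42.46 + 18.691 = 61.151 kPa.
σ'_f = 61.151 > σ'_p = 47.2 kPa, so the stress path crosses the preconsolidation pressure — recompression up to σ'_p, then virgin compression beyond:
S_c = H/(1+e₀)·[C_r·log₁₀(σ'_p/σ'_0) + C_c·log₁₀(σ'_f/σ'_p)]
    = 2/2.16 × [0.077×log₁₀(47.2/42.46) + 0.19×log₁₀(61.151/47.2)]
    = 0.92593 × [0.0035391 + 0.021368] = 0.02306 m

S_c ≈ 23.1 mm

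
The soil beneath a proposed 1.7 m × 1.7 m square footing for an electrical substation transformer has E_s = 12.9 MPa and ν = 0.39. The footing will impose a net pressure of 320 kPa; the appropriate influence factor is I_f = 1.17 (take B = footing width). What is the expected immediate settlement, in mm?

S_e ≈ 41.8 mm

Immediate (elastic) settlement: S_e = q·B·(1−ν²)/E_s · I_f.
E_s = 12.9 MPa = 12900 kPa.
S_e = 320 × 1.7 × (1 − 0.39²) / 12900 × 1.17
    = 320 × 1.7 × 0.8479 / 12900 × 1.17
    = 0.04183 m = 41.83 mm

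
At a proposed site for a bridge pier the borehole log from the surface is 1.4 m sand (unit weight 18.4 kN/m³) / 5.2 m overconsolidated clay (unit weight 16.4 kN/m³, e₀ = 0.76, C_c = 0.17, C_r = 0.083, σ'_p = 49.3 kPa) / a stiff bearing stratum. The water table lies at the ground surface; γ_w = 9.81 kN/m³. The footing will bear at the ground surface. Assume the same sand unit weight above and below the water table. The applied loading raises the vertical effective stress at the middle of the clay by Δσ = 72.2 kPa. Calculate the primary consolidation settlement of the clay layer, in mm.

S_c ≈ 213 mm

Mid-depth of clay below the ground surface: z = 1.4 + 5.2/2 = 4 m.
Total vertical stress at mid-clay: σ_v = 18.4×1.4 + 16.4×2.6 = 68.4 kPa.
Pore pressure: u = 9.81×(4 − 0) = 39.24 kPa.
Initial effective stress: σ'_0 = σ_v − u = 68.4 − 39.24 = 29.16 kPa.
Final effective stress: σ'_f = 29.16 + 72.2 = 101.36 kPa.
σ'_f = 101.36 > σ'_p = 49.3 kPa, so the stress path crosses the preconsolidation pressure — recompression up to σ'_p, then virgin compression beyond:
S_c = H/(1+e₀)·[C_r·log₁₀(σ'_p/σ'_0) + C_c·log₁₀(σ'_f/σ'_p)]
    = 5.2/1.76 × [0.083×log₁₀(49.3/29.16) + 0.17×log₁₀(101.36/49.3)]
    = 2.9545 × [0.018929 + 0.053213] = 0.2131 m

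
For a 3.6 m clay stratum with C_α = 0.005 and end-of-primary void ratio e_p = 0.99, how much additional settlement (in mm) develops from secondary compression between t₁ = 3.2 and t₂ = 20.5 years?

S_s ≈ 7.3 mm

Secondary compression: S_s = C_α·H/(1+e_p)·log₁₀(t₂/t₁)
S_s = 0.005×3.6/(1+0.99)×log₁₀(20.5/3.2)
    = 0.009045 × 0.8066 = 0.007296 m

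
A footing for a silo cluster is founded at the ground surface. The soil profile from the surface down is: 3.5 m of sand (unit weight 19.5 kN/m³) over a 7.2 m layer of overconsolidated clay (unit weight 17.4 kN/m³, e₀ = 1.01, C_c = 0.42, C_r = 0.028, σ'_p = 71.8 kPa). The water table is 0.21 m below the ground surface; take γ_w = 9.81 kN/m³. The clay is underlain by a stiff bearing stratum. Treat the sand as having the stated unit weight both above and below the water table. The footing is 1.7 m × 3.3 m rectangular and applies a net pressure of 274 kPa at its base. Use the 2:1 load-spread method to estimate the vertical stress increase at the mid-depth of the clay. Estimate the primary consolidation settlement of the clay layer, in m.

Mid-depth of clay below the ground surface: z = 3.5 + 7.2/2 = 7.1 m.
Total vertical stress at mid-clay: σ_v = 19.5×3.5 + 17.4×3.6 = 130.89 kPa.
Pore pressure: u = 9.81×(7.1 − 0.21) = 67.591 kPa.
Initial effective stress: σ'_0 = σ_v − u = 130.89 − 67.591 = 63.299 kPa.
Stress increase at mid-clay by the 2:1 spreading method:
Δσ = qBL/((B+z)(L+z)) = 274×1.7×3.3/((1.7+7.1)(3.3+7.1)) = 16.796 kPa
Final effective stress: σ'_f = 63.299 + 16.796 = 80.095 kPa.
σ'_f = 80.095 > σ'_p = 71.8 kPa, so the stress path crosses the preconsolidation pressure — recompression up to σ'_p, then virgin compression beyond:
S_c = H/(1+e₀)·[C_r·log₁₀(σ'_p/σ'_0) + C_c·log₁₀(σ'_f/σ'_p)]
    = 7.2/2.01 × [0.028×log₁₀(71.8/63.299) + 0.42×log₁₀(80.095/71.8)]
    = 3.5821 × [0.0015324 + 0.019942] = 0.07692 m

S_c ≈ 0.0769 m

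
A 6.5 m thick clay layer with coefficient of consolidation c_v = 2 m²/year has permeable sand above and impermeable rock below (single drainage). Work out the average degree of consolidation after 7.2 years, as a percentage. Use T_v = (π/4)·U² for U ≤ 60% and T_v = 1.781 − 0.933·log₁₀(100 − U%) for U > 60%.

U ≈ 65 %

Drainage path length: H_d = H = 6.5 m (single drainage).
T_v = c_v·t/H_d² = 2×7.2/6.5² = 0.34083.
T_v = 0.34083 corresponds to the U > 60% branch:
U = 1 − 10^((1.781 − T_v)/0.933)/100 = 0.6504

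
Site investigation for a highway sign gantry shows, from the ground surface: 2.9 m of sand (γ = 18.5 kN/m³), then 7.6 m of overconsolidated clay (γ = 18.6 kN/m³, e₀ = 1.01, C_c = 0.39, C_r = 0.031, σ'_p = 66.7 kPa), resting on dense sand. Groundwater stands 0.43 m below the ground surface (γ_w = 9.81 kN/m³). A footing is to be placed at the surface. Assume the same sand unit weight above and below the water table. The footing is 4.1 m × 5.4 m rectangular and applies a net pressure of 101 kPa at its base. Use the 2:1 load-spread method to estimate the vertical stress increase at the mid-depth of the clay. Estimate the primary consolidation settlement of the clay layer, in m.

Mid-depth of clay below the ground surface: z = 2.9 + 7.6/2 = 6.7 m.
Total vertical stress at mid-clay: σ_v = 18.5×2.9 + 18.6×3.8 = 124.33 kPa.
Pore pressure: u = 9.81×(6.7 − 0.43) = 61.509 kPa.
Initial effective stress: σ'_0 = σ_v − u = 124.33 − 61.509 = 62.821 kPa.
Stress increase at mid-clay by the 2:1 spreading method:
Δσ = qBL/((B+z)(L+z)) = 101×4.1×5.4/((4.1+6.7)(5.4+6.7)) = 17.112 kPa
Final effective stress: σ'_f = 62.821 + 17.112 = 79.933 kPa.
σ'_f = 79.933 > σ'_p = 66.7 kPa, so the stress path crosses the preconsolidation pressure — recompression up to σ'_p, then virgin compression beyond:
S_c = H/(1+e₀)·[C_r·log₁₀(σ'_p/σ'_0) + C_c·log₁₀(σ'_f/σ'_p)]
    = 7.6/2.01 × [0.031×log₁₀(66.7/62.821) + 0.39×log₁₀(79.933/66.7)]
    = 3.7811 × [0.00080665 + 0.030654] = 0.119 m

S_c ≈ 0.119 m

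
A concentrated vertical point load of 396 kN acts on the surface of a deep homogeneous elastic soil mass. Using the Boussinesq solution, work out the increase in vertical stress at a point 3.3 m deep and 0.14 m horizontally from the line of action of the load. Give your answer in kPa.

Boussinesq vertical stress below a point load on an elastic half-space:
Δσ_z = 3P/(2πz²) · [1 + (r/z)²]^(−5/2)
r/z = 0.14/3.3 = 0.042424; [1+(r/z)²]^(−5/2) = 0.99551.
Δσ_z = 3×396/(2π×3.3²) × 0.99551 = 17.362 × 0.99551 = 17.28 kPa

Δσ_z ≈ 17.3 kPa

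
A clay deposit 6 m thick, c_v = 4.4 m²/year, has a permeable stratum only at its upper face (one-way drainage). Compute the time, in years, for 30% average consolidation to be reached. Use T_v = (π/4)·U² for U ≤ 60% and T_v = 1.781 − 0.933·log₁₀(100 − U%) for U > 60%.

t ≈ 0.578 years

Drainage path length: H_d = H = 6 m (single drainage).
U ≤ 60%: T_v = (π/4)·U² = (π/4)×0.3² = 0.070686.
t = T_v·H_d²/c_v = 0.070686×6²/4.4 = 0.5783 years.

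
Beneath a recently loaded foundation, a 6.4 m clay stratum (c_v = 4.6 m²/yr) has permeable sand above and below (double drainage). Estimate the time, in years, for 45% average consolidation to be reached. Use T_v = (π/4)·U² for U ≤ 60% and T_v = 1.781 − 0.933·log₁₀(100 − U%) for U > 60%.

Drainage path length: H_d = H/2 = 3.2 m (double drainage).
U ≤ 60%: T_v = (π/4)·U² = (π/4)×0.45² = 0.15904.
t = T_v·H_d²/c_v = 0.15904×3.2²/4.6 = 0.354 years.

t ≈ 0.354 years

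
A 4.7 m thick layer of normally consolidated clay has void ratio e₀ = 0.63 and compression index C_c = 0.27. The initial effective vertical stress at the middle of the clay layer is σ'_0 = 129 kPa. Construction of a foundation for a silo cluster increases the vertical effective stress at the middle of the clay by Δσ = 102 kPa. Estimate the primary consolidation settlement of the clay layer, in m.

Final effective stress: σ'_f = σ'_0 + Δσ = 129 + 102 = 231 kPa.
Normally consolidated clay, so the full stress increment lies on the virgin compression line:
S_c = C_c·H/(1+e₀)·log₁₀(σ'_f/σ'_0) = 0.27×4.7/(1+0.63)×log₁₀(231/129)
    = 0.77853 × 0.25302 = 0.197 m

S_c ≈ 0.197 m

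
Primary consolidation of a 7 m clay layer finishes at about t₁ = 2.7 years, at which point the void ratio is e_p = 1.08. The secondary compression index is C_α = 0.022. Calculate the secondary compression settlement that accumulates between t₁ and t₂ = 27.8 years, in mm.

S_s ≈ 75 mm

Secondary compression: S_s = C_α·H/(1+e_p)·log₁₀(t₂/t₁)
S_s = 0.022×7/(1+1.08)×log₁₀(27.8/2.7)
    = 0.07404 × 1.013 = 0.07498 m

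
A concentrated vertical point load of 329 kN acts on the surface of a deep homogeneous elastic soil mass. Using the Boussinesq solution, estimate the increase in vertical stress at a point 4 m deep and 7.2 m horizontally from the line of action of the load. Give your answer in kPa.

Δσ_z ≈ 0.265 kPa

Boussinesq vertical stress below a point load on an elastic half-space:
Δσ_z = 3P/(2πz²) · [1 + (r/z)²]^(−5/2)
r/z = 7.2/4 = 1.8; [1+(r/z)²]^(−5/2) = 0.027014.
Δσ_z = 3×329/(2π×4²) × 0.027014 = 9.8179 × 0.027014 = 0.2652 kPa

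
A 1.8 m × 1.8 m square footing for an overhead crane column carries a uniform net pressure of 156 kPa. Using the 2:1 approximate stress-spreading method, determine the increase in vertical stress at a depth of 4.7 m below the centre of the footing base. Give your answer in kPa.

Δσ_z ≈ 12 kPa

By the 2:1 method the load spreads at 1 horizontal : 2 vertical, so at depth z the loaded area has grown by z in each plan dimension:
Δσ = qBL/((B+z)(L+z)) = 156×1.8×1.8/((1.8+4.7)(1.8+4.7)) = 11.963 kPa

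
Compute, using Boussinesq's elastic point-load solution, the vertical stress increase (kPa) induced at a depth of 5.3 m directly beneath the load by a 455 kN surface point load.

Boussinesq vertical stress below a point load on an elastic half-space:
Δσ_z = 3P/(2πz²) · [1 + (r/z)²]^(−5/2)
r/z = 0/5.3 = 0; [1+(r/z)²]^(−5/2) = 1.
Δσ_z = 3×455/(2π×5.3²) × 1 = 7.7339 × 1 = 7.734 kPa

Δσ_z ≈ 7.73 kPa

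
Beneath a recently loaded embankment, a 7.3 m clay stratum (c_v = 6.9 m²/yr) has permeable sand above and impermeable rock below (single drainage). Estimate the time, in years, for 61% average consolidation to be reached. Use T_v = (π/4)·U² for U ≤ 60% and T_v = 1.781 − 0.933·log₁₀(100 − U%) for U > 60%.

t ≈ 2.29 years

Drainage path length: H_d = H = 7.3 m (single drainage).
U > 60%: T_v = 1.781 − 0.933·log₁₀(100 − 61) = 0.29654.
t = T_v·H_d²/c_v = 0.29654×7.3²/6.9 = 2.29 years.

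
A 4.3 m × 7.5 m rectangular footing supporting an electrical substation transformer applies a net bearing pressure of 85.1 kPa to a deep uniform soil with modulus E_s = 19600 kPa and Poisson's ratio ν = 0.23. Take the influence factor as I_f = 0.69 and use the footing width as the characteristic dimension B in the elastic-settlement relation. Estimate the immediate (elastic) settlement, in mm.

S_e ≈ 12.2 mm

Immediate (elastic) settlement: S_e = q·B·(1−ν²)/E_s · I_f.
S_e = 85.1 × 4.3 × (1 − 0.23²) / 19600 × 0.69
    = 85.1 × 4.3 × 0.9471 / 19600 × 0.69
    = 0.0122 m = 12.2 mm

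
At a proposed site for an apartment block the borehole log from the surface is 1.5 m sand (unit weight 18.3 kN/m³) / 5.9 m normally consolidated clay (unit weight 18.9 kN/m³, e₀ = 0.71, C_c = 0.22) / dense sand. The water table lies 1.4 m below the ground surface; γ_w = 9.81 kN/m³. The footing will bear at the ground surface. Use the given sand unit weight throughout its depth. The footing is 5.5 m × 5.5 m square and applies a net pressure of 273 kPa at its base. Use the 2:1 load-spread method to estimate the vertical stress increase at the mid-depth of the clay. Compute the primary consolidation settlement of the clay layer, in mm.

Mid-depth of clay below the ground surface: z = 1.5 + 5.9/2 = 4.45 m.
Total vertical stress at mid-clay: σ_v = 18.3×1.5 + 18.9×2.95 = 83.205 kPa.
Pore pressure: u = 9.81×(4.45 − 1.4) = 29.921 kPa.
Initial effective stress: σ'_0 = σ_v − u = 83.205 − 29.921 = 53.284 kPa.
Stress increase at mid-clay by the 2:1 spreading method:
Δσ = qBL/((B+z)(L+z)) = 273×5.5×5.5/((5.5+4.45)(5.5+4.45)) = 83.415 kPa
Final effective stress: σ'_f = σ'_0 + Δσ = 53.284 + 83.415 = 136.7 kPa.
Normally consolidated clay, so the full stress increment lies on the virgin compression line:
S_c = C_c·H/(1+e₀)·log₁₀(σ'_f/σ'_0) = 0.22×5.9/(1+0.71)×log₁₀(136.7/53.284)
    = 0.75906 × 0.40917 = 0.3106 m

S_c ≈ 311 mm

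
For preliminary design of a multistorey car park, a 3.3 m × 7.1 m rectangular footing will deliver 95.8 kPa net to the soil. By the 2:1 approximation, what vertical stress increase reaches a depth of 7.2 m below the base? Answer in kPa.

By the 2:1 method the load spreads at 1 horizontal : 2 vertical, so at depth z the loaded area has grown by z in each plan dimension:
Δσ = qBL/((B+z)(L+z)) = 95.8×3.3×7.1/((3.3+7.2)(7.1+7.2)) = 14.949 kPa

Δσ_z ≈ 14.9 kPa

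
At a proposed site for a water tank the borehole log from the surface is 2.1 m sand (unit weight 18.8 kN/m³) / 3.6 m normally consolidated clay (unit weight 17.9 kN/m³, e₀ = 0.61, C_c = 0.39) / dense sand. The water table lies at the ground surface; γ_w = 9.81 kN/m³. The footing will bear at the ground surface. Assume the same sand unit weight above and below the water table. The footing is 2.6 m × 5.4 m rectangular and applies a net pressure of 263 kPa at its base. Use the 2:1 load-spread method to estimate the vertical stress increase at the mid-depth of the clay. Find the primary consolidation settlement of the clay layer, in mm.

Mid-depth of clay below the ground surface: z = 2.1 + 3.6/2 = 3.9 m.
Total vertical stress at mid-clay: σ_v = 18.8×2.1 + 17.9×1.8 = 71.7 kPa.
Pore pressure: u = 9.81×(3.9 − 0) = 38.259 kPa.
Initial effective stress: σ'_0 = σ_v − u = 71.7 − 38.259 = 33.441 kPa.
Stress increase at mid-clay by the 2:1 spreading method:
Δσ = qBL/((B+z)(L+z)) = 263×2.6×5.4/((2.6+3.9)(5.4+3.9)) = 61.084 kPa
Final effective stress: σ'_f = σ'_0 + Δσ = 33.441 + 61.084 = 94.525 kPa.
Normally consolidated clay, so the full stress increment lies on the virgin compression line:
S_c = C_c·H/(1+e₀)·log₁₀(σ'_f/σ'_0) = 0.39×3.6/(1+0.61)×log₁₀(94.525/33.441)
    = 0.87205 × 0.45127 = 0.3935 m

S_c ≈ 394 mm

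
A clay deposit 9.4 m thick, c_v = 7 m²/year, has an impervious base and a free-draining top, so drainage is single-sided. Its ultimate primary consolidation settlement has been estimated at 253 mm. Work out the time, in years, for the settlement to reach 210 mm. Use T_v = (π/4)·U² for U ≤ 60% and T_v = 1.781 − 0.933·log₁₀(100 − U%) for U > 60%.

Drainage path length: H_d = H = 9.4 m (single drainage).
U = S(t)/S_ult = 210/253 = 0.83.
U > 60%: T_v = 1.781 − 0.933·log₁₀(100 − 83.004) = 0.63309.
t = T_v·H_d²/c_v = 0.63309×9.4²/7 = 7.991 years.

t ≈ 7.99 years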